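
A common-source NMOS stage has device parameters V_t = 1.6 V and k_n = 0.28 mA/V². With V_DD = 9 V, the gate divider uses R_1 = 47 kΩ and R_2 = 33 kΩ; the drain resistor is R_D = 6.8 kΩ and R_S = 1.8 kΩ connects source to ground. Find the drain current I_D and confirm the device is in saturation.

I_D ≈ 0.33 mA

V_G = V_DD·R_2/(R_1+R_2) = 9×33/80 = 3.71 V.
Assume saturation: I_D = (k_n/2)(V_GS − V_t)² with V_GS = V_G − I_D·R_S = 3.71 − 1.8·I_D.
Substituting gives 0.454·I_D² − 2.06·I_D + 0.625 = 0, with roots I_D = 0.326 or 4.23 mA.
The root I_D = 4.23 mA gives V_GS = -3.89 V ≤ V_t, so take I_D = 0.326 mA.
Then V_GS = 3.13 V and V_DS = V_DD − I_D(R_D+R_S) = 9 − 0.326×8.6 = 6.2 V.
Saturation requires V_DS ≥ V_GS − V_t = 1.53 V; 6.2 ≥ 1.53 ✓.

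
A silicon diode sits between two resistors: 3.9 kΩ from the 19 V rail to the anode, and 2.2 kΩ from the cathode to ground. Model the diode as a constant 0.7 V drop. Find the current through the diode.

I ≈ 3 mA

The two resistors are in series with the diode, so KVL gives 19 = I·3.9 + 0.7 + I·2.2.
I = (19 − 0.7) / (3.9 + 2.2) kΩ = 18.3 / 6.1 = 3 mA.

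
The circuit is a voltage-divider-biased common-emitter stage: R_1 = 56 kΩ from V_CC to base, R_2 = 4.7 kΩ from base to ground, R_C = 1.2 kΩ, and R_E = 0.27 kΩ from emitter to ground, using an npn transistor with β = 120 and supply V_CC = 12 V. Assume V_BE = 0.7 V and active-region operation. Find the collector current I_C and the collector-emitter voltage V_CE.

Thevenize the base divider: V_Th = V_CC·R_2/(R_1+R_2) = 12×4.7/60.7 = 0.929 V, R_Th = R_1‖R_2 = 4.34 kΩ.
Base-emitter loop: V_Th = I_B·R_Th + V_BE + (β+1)I_B·R_E, so I_B = (0.929 − 0.7) / (4.34 + 121×0.27) = 0.00619 mA.
I_C = β·I_B = 120×0.00619 = 0.743 mA, and I_E = (β+1)I_B = 0.749 mA.
V_CE = V_CC − I_C·R_C − I_E·R_E = 12 − 0.743×1.2 − 0.749×0.27 = 10.9 V.
V_CE = 10.9 V > 0.2 V confirms active-region operation.

I_C ≈ 0.74 mA, V_CE ≈ 11 V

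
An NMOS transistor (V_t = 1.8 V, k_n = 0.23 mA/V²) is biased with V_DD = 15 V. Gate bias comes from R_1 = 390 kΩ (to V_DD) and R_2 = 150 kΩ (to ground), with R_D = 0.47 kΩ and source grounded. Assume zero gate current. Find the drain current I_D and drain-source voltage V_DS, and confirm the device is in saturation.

V_G = V_DD·R_2/(R_1+R_2) = 15×150/540 = 4.17 V. With the source grounded, V_GS = V_G = 4.17 V.
Assume saturation: I_D = (k_n/2)(V_GS − V_t)² = (0.23/2)×(4.17 − 1.8)² = 0.115×2.37² = 0.644 mA.
V_DS = V_DD − I_D·R_D = 15 − 0.644×0.47 = 14.7 V.
Saturation requires V_DS ≥ V_GS − V_t = 2.37 V; 14.7 ≥ 2.37 ✓.

I_D ≈ 0.64 mA, V_DS ≈ 15 V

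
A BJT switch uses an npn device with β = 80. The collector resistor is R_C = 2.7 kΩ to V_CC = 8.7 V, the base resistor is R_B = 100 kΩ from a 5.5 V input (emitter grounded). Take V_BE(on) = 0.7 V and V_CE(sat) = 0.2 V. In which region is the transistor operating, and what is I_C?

Assume active: I_B = (5.5 − 0.7)/100 = 0.048 mA, giving I_C = β·I_B = 3.84 mA.
But then V_CE = 8.7 − 3.84×2.7 = -1.67 V < V_CE(sat) = 0.2 V — impossible in the active region.
So the transistor is saturated. With V_CE = 0.2 V, I_C = (V_CC − 0.2)/R_C = 8.5/2.7 = 3.15 mA.
Check: β·I_B = 3.84 mA > I_C = 3.15 mA, confirming saturation.

saturation; I_C ≈ 3.1 mA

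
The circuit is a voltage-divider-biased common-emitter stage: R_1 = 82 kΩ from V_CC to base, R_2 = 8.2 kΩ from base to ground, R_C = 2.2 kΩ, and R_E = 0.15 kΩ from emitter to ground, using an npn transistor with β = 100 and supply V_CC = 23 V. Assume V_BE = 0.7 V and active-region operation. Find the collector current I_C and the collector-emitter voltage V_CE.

I_C ≈ 6.2 mA, V_CE ≈ 8.5 V

Thevenize the base divider: V_Th = V_CC·R_2/(R_1+R_2) = 23×8.2/90.2 = 2.09 V, R_Th = R_1‖R_2 = 7.45 kΩ.
Base-emitter loop: V_Th = I_B·R_Th + V_BE + (β+1)I_B·R_E, so I_B = (2.09 − 0.7) / (7.45 + 101×0.15) = 0.0615 mA.
I_C = β·I_B = 100×0.0615 = 6.15 mA, and I_E = (β+1)I_B = 6.21 mA.
V_CE = V_CC − I_C·R_C − I_E·R_E = 23 − 6.15×2.2 − 6.21×0.15 = 8.53 V.
V_CE = 8.53 V > 0.2 V confirms active-region operation.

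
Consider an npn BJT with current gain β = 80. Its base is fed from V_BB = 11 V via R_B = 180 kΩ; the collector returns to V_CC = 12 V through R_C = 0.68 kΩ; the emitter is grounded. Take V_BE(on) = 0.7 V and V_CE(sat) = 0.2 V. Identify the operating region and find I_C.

active; I_C ≈ 4.6 mA

Assume active. Base-emitter loop: I_B = (V_BB − V_BE)/R_B = (11 − 0.7)/180 = 0.0572 mA.
I_C = β·I_B = 80×0.0572 = 4.58 mA.
V_CE = V_CC − I_C·R_C = 12 − 4.58×0.68 = 8.89 V > V_CE(sat), so the active-region assumption holds.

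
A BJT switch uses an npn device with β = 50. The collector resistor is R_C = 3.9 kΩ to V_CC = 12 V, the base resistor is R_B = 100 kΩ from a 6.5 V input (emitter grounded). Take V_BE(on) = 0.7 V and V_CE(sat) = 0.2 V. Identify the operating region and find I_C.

active; I_C ≈ 2.9 mA

Assume active. Base-emitter loop: I_B = (V_BB − V_BE)/R_B = (6.5 − 0.7)/100 = 0.058 mA.
I_C = β·I_B = 50×0.058 = 2.9 mA.
V_CE = V_CC − I_C·R_C = 12 − 2.9×3.9 = 0.69 V > V_CE(sat), so the active-region assumption holds.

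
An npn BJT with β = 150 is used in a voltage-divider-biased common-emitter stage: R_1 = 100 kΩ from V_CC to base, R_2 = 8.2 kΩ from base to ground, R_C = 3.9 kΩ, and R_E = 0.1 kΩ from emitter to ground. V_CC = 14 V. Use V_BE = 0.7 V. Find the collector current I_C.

I_C ≈ 2.4 mA

Thevenize the base divider: V_Th = V_CC·R_2/(R_1+R_2) = 14×8.2/108 = 1.06 V, R_Th = R_1‖R_2 = 7.58 kΩ.
Base-emitter loop: V_Th = I_B·R_Th + V_BE + (β+1)I_B·R_E, so I_B = (1.06 − 0.7) / (7.58 + 151×0.1) = 0.0159 mA.
I_C = β·I_B = 150×0.0159 = 2.39 mA, and I_E = (β+1)I_B = 2.4 mA.
V_CE = V_CC − I_C·R_C − I_E·R_E = 14 − 2.39×3.9 − 2.4×0.1 = 4.45 V.
V_CE = 4.45 V > 0.2 V confirms active-region operation.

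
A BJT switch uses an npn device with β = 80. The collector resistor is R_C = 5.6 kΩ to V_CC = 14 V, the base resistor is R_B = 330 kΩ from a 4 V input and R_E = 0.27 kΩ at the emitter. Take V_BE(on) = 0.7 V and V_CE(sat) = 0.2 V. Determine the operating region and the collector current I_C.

active; I_C ≈ 0.75 mA

Assume active. Base-emitter loop: I_B = (V_BB − V_BE)/(R_B + (β+1)R_E) = (4 − 0.7)/(330 + 81×0.27) = 0.00938 mA.
I_C = β·I_B = 80×0.00938 = 0.75 mA.
V_CE = V_CC − I_C·R_C − I_E·R_E = 14 − 0.75×5.6 − 0.76×0.27 = 9.59 V > V_CE(sat), so the active-region assumption holds.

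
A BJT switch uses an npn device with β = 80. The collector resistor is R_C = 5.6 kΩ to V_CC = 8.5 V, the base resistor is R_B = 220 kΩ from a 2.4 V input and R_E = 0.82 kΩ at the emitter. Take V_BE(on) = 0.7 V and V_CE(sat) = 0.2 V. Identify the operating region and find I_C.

Assume active. Base-emitter loop: I_B = (V_BB − V_BE)/(R_B + (β+1)R_E) = (2.4 − 0.7)/(220 + 81×0.82) = 0.00594 mA.
I_C = β·I_B = 80×0.00594 = 0.475 mA.
V_CE = V_CC − I_C·R_C − I_E·R_E = 8.5 − 0.475×5.6 − 0.481×0.82 = 5.45 V > V_CE(sat), so the active-region assumption holds.

active; I_C ≈ 0.47 mA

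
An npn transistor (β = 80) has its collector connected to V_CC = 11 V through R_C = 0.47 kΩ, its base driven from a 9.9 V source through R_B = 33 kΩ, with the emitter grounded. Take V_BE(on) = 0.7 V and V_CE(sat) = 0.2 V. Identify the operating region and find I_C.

Assume active. Base-emitter loop: I_B = (V_BB − V_BE)/R_B = (9.9 − 0.7)/33 = 0.279 mA.
I_C = β·I_B = 80×0.279 = 22.3 mA.
V_CE = V_CC − I_C·R_C = 11 − 22.3×0.47 = 0.518 V > V_CE(sat), so the active-region assumption holds.

active; I_C ≈ 22 mA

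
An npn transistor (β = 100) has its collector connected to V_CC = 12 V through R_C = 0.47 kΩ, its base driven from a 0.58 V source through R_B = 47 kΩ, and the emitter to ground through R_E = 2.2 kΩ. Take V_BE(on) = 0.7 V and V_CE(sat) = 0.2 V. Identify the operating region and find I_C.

cutoff; I_C ≈ 0

V_BB = 0.58 V ≤ V_BE(on) = 0.7 V, so the base-emitter junction is not forward biased.
The transistor is in cutoff: I_B = I_C = 0.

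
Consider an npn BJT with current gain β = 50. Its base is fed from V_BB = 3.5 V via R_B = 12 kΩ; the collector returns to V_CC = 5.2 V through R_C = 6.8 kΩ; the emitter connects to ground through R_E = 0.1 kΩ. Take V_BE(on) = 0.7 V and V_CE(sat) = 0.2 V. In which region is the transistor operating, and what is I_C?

Assume active: I_B = (3.5 − 0.7)/(12 + 51×0.1) = 0.164 mA, I_C = β·I_B = 8.19 mA.
Then V_CE = 5.2 − 8.19×6.8 − 8.35×0.1 = -51.3 V < 0.2 V — the active assumption fails.
Re-solve with V_CE = 0.2 V. KCL at the emitter: V_E/R_E = (V_BB−0.7−V_E)/R_B + (V_CC−0.2−V_E)/R_C, giving V_E = 0.0947 V.
I_C = (V_CC − 0.2 − V_E)/R_C = (5 − 0.0947)/6.8 = 0.721 mA.
Check: I_B = (2.8 − 0.0947)/12 = 0.225 mA, and β·I_B = 11.3 mA > I_C, confirming saturation.

saturation; I_C ≈ 0.72 mA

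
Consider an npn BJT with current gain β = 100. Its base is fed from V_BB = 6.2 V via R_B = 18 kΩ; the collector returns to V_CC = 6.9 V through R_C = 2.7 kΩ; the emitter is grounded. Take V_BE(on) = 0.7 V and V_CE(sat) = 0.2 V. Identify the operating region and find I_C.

Assume active: I_B = (6.2 − 0.7)/18 = 0.306 mA, giving I_C = β·I_B = 30.6 mA.
But then V_CE = 6.9 − 30.6×2.7 = -75.6 V < V_CE(sat) = 0.2 V — impossible in the active region.
So the transistor is saturated. With V_CE = 0.2 V, I_C = (V_CC − 0.2)/R_C = 6.7/2.7 = 2.48 mA.
Check: β·I_B = 30.6 mA > I_C = 2.48 mA, confirming saturation.

saturation; I_C ≈ 2.5 mA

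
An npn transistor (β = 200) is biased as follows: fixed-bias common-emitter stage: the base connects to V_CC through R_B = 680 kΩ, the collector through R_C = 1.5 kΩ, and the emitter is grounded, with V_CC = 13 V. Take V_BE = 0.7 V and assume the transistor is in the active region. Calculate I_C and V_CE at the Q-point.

Base loop: V_CC = I_B·R_B + V_BE, so I_B = (13 − 0.7)/680 kΩ = 0.0181 mA.
In the active region I_C = β·I_B = 200 × 0.0181 = 3.62 mA.
Collector loop: V_CE = V_CC − I_C·R_C = 13 − 3.62×1.5 = 7.57 V.
Since V_CE = 7.57 V > V_CE(sat) ≈ 0.2 V, the transistor is in the active region as assumed.

I_C ≈ 3.6 mA, V_CE ≈ 7.6 V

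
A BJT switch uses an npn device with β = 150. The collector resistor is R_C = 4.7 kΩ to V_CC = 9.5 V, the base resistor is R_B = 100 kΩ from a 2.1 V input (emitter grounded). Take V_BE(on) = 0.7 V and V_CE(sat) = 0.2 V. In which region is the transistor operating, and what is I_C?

saturation; I_C ≈ 2 mA

Assume active: I_B = (2.1 − 0.7)/100 = 0.014 mA, giving I_C = β·I_B = 2.1 mA.
But then V_CE = 9.5 − 2.1×4.7 = -0.37 V < V_CE(sat) = 0.2 V — impossible in the active region.
So the transistor is saturated. With V_CE = 0.2 V, I_C = (V_CC − 0.2)/R_C = 9.3/4.7 = 1.98 mA.
Check: β·I_B = 2.1 mA > I_C = 1.98 mA, confirming saturation.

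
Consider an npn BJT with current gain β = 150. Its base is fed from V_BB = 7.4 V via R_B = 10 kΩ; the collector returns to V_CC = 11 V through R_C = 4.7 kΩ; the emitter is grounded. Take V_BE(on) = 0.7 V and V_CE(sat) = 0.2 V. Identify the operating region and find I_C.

saturation; I_C ≈ 2.3 mA

Assume active: I_B = (7.4 − 0.7)/10 = 0.67 mA, giving I_C = β·I_B = 100 mA.
But then V_CE = 11 − 100×4.7 = -461 V < V_CE(sat) = 0.2 V — impossible in the active region.
So the transistor is saturated. With V_CE = 0.2 V, I_C = (V_CC − 0.2)/R_C = 10.8/4.7 = 2.3 mA.
Check: β·I_B = 100 mA > I_C = 2.3 mA, confirming saturation.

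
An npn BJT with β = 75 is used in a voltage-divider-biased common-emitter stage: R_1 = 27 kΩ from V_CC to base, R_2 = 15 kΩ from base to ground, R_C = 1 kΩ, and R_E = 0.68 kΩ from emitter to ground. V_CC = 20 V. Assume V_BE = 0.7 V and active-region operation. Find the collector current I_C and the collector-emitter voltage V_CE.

Thevenize the base divider: V_Th = V_CC·R_2/(R_1+R_2) = 20×15/42 = 7.14 V, R_Th = R_1‖R_2 = 9.64 kΩ.
Base-emitter loop: V_Th = I_B·R_Th + V_BE + (β+1)I_B·R_E, so I_B = (7.14 − 0.7) / (9.64 + 76×0.68) = 0.105 mA.
I_C = β·I_B = 75×0.105 = 7.88 mA, and I_E = (β+1)I_B = 7.98 mA.
V_CE = V_CC − I_C·R_C − I_E·R_E = 20 − 7.88×1 − 7.98×0.68 = 6.69 V.
V_CE = 6.69 V > 0.2 V confirms active-region operation.

I_C ≈ 7.9 mA, V_CE ≈ 6.7 V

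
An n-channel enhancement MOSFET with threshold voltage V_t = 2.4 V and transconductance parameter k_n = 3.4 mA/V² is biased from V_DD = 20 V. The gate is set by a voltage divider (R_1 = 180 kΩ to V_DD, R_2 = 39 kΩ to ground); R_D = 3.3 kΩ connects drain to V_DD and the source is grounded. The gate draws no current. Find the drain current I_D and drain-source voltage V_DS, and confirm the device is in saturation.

V_G = V_DD·R_2/(R_1+R_2) = 20×39/219 = 3.56 V. With the source grounded, V_GS = V_G = 3.56 V.
Assume saturation: I_D = (k_n/2)(V_GS − V_t)² = (3.4/2)×(3.56 − 2.4)² = 1.7×1.16² = 2.29 mA.
V_DS = V_DD − I_D·R_D = 20 − 2.29×3.3 = 12.4 V.
Saturation requires V_DS ≥ V_GS − V_t = 1.16 V; 12.4 ≥ 1.16 ✓.

I_D ≈ 2.3 mA, V_DS ≈ 12 V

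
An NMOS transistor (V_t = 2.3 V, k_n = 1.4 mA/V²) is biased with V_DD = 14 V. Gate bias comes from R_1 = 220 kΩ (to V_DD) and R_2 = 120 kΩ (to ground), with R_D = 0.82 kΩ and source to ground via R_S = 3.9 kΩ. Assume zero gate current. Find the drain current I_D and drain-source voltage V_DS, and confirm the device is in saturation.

I_D ≈ 0.47 mA, V_DS ≈ 12 V

V_G = V_DD·R_2/(R_1+R_2) = 14×120/340 = 4.94 V.
Assume saturation: I_D = (k_n/2)(V_GS − V_t)² with V_GS = V_G − I_D·R_S = 4.94 − 3.9·I_D.
Substituting gives 10.6·I_D² − 15.4·I_D + 4.88 = 0, with roots I_D = 0.468 or 0.981 mA.
The root I_D = 0.981 mA gives V_GS = 1.12 V ≤ V_t, so take I_D = 0.468 mA.
Then V_GS = 3.12 V and V_DS = V_DD − I_D(R_D+R_S) = 14 − 0.468×4.72 = 11.8 V.
Saturation requires V_DS ≥ V_GS − V_t = 0.817 V; 11.8 ≥ 0.817 ✓.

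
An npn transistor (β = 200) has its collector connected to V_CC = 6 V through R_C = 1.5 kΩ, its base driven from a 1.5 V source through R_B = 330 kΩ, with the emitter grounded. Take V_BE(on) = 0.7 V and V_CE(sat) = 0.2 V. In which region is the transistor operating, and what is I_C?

Assume active. Base-emitter loop: I_B = (V_BB − V_BE)/R_B = (1.5 − 0.7)/330 = 0.00242 mA.
I_C = β·I_B = 200×0.00242 = 0.485 mA.
V_CE = V_CC − I_C·R_C = 6 − 0.485×1.5 = 5.27 V > V_CE(sat), so the active-region assumption holds.

active; I_C ≈ 0.48 mA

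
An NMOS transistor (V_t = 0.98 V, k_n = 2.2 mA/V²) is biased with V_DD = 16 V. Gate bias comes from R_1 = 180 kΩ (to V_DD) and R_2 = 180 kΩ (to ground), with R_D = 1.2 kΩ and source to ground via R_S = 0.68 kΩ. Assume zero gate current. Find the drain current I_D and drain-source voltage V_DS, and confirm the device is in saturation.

I_D ≈ 6.7 mA, V_DS ≈ 3.4 V

V_G = V_DD·R_2/(R_1+R_2) = 16×180/360 = 8 V.
Assume saturation: I_D = (k_n/2)(V_GS − V_t)² with V_GS = V_G − I_D·R_S = 8 − 0.68·I_D.
Substituting gives 0.509·I_D² − 11.5·I_D + 54.2 = 0, with roots I_D = 6.7 or 15.9 mA.
The root I_D = 15.9 mA gives V_GS = -2.82 V ≤ V_t, so take I_D = 6.7 mA.
Then V_GS = 3.45 V and V_DS = V_DD − I_D(R_D+R_S) = 16 − 6.7×1.88 = 3.41 V.
Saturation requires V_DS ≥ V_GS − V_t = 2.47 V; 3.41 ≥ 2.47 ✓.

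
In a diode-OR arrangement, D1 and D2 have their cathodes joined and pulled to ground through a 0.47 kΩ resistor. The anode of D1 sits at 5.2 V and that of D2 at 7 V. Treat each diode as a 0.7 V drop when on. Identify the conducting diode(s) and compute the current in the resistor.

Assume both conduct. Then node N would need to be at both 5.2−0.7 = 4.5 V and 7−0.7 = 6.3 V, which is impossible.
Assume only D2 conducts: V_N = 7 − 0.7 = 6.3 V, so I_R = 6.3/0.47 = 13.4 mA.
Check D1: its anode-to-cathode voltage is 5.2 − 6.3 = -1.1 V < 0.7 V, so it is off. The assumption is consistent.

Only D2 conducts; I_R ≈ 13 mA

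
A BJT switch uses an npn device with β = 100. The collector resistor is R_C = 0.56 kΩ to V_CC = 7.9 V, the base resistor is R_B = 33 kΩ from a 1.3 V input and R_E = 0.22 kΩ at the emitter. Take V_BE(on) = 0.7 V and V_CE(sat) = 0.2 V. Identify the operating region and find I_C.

Assume active. Base-emitter loop: I_B = (V_BB − V_BE)/(R_B + (β+1)R_E) = (1.3 − 0.7)/(33 + 101×0.22) = 0.0109 mA.
I_C = β·I_B = 100×0.0109 = 1.09 mA.
V_CE = V_CC − I_C·R_C − I_E·R_E = 7.9 − 1.09×0.56 − 1.1×0.22 = 7.05 V > V_CE(sat), so the active-region assumption holds.

active; I_C ≈ 1.1 mA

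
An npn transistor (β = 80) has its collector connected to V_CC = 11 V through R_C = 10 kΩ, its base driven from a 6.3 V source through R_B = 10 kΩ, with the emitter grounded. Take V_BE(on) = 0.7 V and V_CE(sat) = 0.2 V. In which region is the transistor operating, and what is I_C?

Assume active: I_B = (6.3 − 0.7)/10 = 0.56 mA, giving I_C = β·I_B = 44.8 mA.
But then V_CE = 11 − 44.8×10 = -437 V < V_CE(sat) = 0.2 V — impossible in the active region.
So the transistor is saturated. With V_CE = 0.2 V, I_C = (V_CC − 0.2)/R_C = 10.8/10 = 1.08 mA.
Check: β·I_B = 44.8 mA > I_C = 1.08 mA, confirming saturation.

saturation; I_C ≈ 1.1 mA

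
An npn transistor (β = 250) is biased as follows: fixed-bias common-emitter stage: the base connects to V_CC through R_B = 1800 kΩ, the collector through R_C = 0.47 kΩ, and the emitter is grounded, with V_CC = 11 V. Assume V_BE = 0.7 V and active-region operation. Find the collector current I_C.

I_C ≈ 1.4 mA

Base loop: V_CC = I_B·R_B + V_BE, so I_B = (11 − 0.7)/1800 kΩ = 0.00572 mA.
In the active region I_C = β·I_B = 250 × 0.00572 = 1.43 mA.
Collector loop: V_CE = V_CC − I_C·R_C = 11 − 1.43×0.47 = 10.3 V.
Since V_CE = 10.3 V > V_CE(sat) ≈ 0.2 V, the transistor is in the active region as assumed.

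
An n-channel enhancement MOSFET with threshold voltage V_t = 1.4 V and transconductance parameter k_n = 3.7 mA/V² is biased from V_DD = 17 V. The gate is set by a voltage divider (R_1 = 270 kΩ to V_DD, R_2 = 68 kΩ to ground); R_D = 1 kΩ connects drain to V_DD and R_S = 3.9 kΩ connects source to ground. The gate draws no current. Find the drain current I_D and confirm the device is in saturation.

V_G = V_DD·R_2/(R_1+R_2) = 17×68/338 = 3.42 V.
Assume saturation: I_D = (k_n/2)(V_GS − V_t)² with V_GS = V_G − I_D·R_S = 3.42 − 3.9·I_D.
Substituting gives 28.1·I_D² − 30.2·I_D + 7.55 = 0, with roots I_D = 0.399 or 0.673 mA.
The root I_D = 0.673 mA gives V_GS = 0.797 V ≤ V_t, so take I_D = 0.399 mA.
Then V_GS = 1.86 V and V_DS = V_DD − I_D(R_D+R_S) = 17 − 0.399×4.9 = 15 V.
Saturation requires V_DS ≥ V_GS − V_t = 0.464 V; 15 ≥ 0.464 ✓.

I_D ≈ 0.4 mA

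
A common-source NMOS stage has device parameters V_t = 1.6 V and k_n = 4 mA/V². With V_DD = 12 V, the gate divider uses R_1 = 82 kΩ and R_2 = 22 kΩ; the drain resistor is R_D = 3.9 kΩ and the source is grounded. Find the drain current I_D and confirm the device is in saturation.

I_D ≈ 1.8 mA

V_G = V_DD·R_2/(R_1+R_2) = 12×22/104 = 2.54 V. With the source grounded, V_GS = V_G = 2.54 V.
Assume saturation: I_D = (k_n/2)(V_GS − V_t)² = (4/2)×(2.54 − 1.6)² = 2×0.938² = 1.76 mA.
V_DS = V_DD − I_D·R_D = 12 − 1.76×3.9 = 5.13 V.
Saturation requires V_DS ≥ V_GS − V_t = 0.938 V; 5.13 ≥ 0.938 ✓.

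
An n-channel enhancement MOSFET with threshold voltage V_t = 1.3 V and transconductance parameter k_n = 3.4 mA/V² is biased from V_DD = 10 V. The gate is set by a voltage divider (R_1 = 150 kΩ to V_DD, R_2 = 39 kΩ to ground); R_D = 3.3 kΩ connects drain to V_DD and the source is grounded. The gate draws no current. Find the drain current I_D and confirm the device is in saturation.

I_D ≈ 0.99 mA

V_G = V_DD·R_2/(R_1+R_2) = 10×39/189 = 2.06 V. With the source grounded, V_GS = V_G = 2.06 V.
Assume saturation: I_D = (k_n/2)(V_GS − V_t)² = (3.4/2)×(2.06 − 1.3)² = 1.7×0.763² = 0.991 mA.
V_DS = V_DD − I_D·R_D = 10 − 0.991×3.3 = 6.73 V.
Saturation requires V_DS ≥ V_GS − V_t = 0.763 V; 6.73 ≥ 0.763 ✓.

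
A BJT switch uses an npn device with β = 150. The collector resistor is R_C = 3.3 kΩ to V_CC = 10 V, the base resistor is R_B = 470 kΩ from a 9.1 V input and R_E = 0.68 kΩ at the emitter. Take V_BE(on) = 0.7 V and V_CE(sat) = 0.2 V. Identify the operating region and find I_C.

Assume active. Base-emitter loop: I_B = (V_BB − V_BE)/(R_B + (β+1)R_E) = (9.1 − 0.7)/(470 + 151×0.68) = 0.0147 mA.
I_C = β·I_B = 150×0.0147 = 2.2 mA.
V_CE = V_CC − I_C·R_C − I_E·R_E = 10 − 2.2×3.3 − 2.21×0.68 = 1.23 V > V_CE(sat), so the active-region assumption holds.

active; I_C ≈ 2.2 mA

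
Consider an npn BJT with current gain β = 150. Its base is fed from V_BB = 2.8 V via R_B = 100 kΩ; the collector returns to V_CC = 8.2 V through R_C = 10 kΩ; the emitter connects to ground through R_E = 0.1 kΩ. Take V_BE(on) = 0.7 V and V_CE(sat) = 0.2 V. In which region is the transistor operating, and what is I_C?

saturation; I_C ≈ 0.79 mA

Assume active: I_B = (2.8 − 0.7)/(100 + 151×0.1) = 0.0182 mA, I_C = β·I_B = 2.74 mA.
Then V_CE = 8.2 − 2.74×10 − 2.75×0.1 = -19.4 V < 0.2 V — the active assumption fails.
Re-solve with V_CE = 0.2 V. KCL at the emitter: V_E/R_E = (V_BB−0.7−V_E)/R_B + (V_CC−0.2−V_E)/R_C, giving V_E = 0.0812 V.
I_C = (V_CC − 0.2 − V_E)/R_C = (8 − 0.0812)/10 = 0.792 mA.
Check: I_B = (2.1 − 0.0812)/100 = 0.0202 mA, and β·I_B = 3.03 mA > I_C, confirming saturation.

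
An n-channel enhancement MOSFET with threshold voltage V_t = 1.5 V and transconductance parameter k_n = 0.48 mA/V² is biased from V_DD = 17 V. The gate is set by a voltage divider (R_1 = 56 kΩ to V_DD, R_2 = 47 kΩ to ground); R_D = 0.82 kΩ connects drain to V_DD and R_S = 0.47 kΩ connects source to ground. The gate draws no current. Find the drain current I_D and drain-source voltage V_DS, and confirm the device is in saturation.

I_D ≈ 4.3 mA, V_DS ≈ 11 V

V_G = V_DD·R_2/(R_1+R_2) = 17×47/103 = 7.76 V.
Assume saturation: I_D = (k_n/2)(V_GS − V_t)² with V_GS = V_G − I_D·R_S = 7.76 − 0.47·I_D.
Substituting gives 0.053·I_D² − 2.41·I_D + 9.4 = 0, with roots I_D = 4.3 or 41.2 mA.
The root I_D = 41.2 mA gives V_GS = -11.6 V ≤ V_t, so take I_D = 4.3 mA.
Then V_GS = 5.73 V and V_DS = V_DD − I_D(R_D+R_S) = 17 − 4.3×1.29 = 11.4 V.
Saturation requires V_DS ≥ V_GS − V_t = 4.23 V; 11.4 ≥ 4.23 ✓.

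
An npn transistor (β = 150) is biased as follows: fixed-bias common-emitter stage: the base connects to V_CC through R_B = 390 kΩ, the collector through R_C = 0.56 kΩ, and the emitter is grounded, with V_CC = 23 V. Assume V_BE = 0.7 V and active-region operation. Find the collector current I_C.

I_C ≈ 8.6 mA

Base loop: V_CC = I_B·R_B + V_BE, so I_B = (23 − 0.7)/390 kΩ = 0.0572 mA.
In the active region I_C = β·I_B = 150 × 0.0572 = 8.58 mA.
Collector loop: V_CE = V_CC − I_C·R_C = 23 − 8.58×0.56 = 18.2 V.
Since V_CE = 18.2 V > V_CE(sat) ≈ 0.2 V, the transistor is in the active region as assumed.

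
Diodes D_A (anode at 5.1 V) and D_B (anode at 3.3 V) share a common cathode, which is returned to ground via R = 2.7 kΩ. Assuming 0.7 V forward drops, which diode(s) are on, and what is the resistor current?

Assume both conduct. Then node N would need to be at both 5.1−0.7 = 4.4 V and 3.3−0.7 = 2.6 V, which is impossible.
Assume only D_A conducts: V_N = 5.1 − 0.7 = 4.4 V, so I_R = 4.4/2.7 = 1.63 mA.
Check D_B: its anode-to-cathode voltage is 3.3 − 4.4 = -1.1 V < 0.7 V, so it is off. The assumption is consistent.

Only D_A conducts; I_R ≈ 1.6 mA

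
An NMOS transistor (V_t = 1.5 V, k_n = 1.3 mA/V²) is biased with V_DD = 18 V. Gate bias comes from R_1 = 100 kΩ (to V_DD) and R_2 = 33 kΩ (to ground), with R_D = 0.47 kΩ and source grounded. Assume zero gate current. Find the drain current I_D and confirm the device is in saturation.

V_G = V_DD·R_2/(R_1+R_2) = 18×33/133 = 4.47 V. With the source grounded, V_GS = V_G = 4.47 V.
Assume saturation: I_D = (k_n/2)(V_GS − V_t)² = (1.3/2)×(4.47 − 1.5)² = 0.65×2.97² = 5.72 mA.
V_DS = V_DD − I_D·R_D = 18 − 5.72×0.47 = 15.3 V.
Saturation requires V_DS ≥ V_GS − V_t = 2.97 V; 15.3 ≥ 2.97 ✓.

I_D ≈ 5.7 mA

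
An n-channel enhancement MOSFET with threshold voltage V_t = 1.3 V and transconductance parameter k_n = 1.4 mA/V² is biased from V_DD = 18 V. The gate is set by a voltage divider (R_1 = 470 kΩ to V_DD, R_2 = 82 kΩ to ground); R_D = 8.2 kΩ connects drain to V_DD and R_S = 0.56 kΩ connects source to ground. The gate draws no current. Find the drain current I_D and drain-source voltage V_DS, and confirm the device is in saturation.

V_G = V_DD·R_2/(R_1+R_2) = 18×82/552 = 2.67 V.
Assume saturation: I_D = (k_n/2)(V_GS − V_t)² with V_GS = V_G − I_D·R_S = 2.67 − 0.56·I_D.
Substituting gives 0.22·I_D² − 2.08·I_D + 1.32 = 0, with roots I_D = 0.686 or 8.78 mA.
The root I_D = 8.78 mA gives V_GS = -2.24 V ≤ V_t, so take I_D = 0.686 mA.
Then V_GS = 2.29 V and V_DS = V_DD − I_D(R_D+R_S) = 18 − 0.686×8.76 = 12 V.
Saturation requires V_DS ≥ V_GS − V_t = 0.99 V; 12 ≥ 0.99 ✓.

I_D ≈ 0.69 mA, V_DS ≈ 12 V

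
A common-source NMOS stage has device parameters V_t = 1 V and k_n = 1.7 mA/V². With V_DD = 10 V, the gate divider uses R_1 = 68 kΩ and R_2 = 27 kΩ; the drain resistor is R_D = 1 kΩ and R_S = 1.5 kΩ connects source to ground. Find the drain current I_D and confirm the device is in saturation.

I_D ≈ 0.65 mA

V_G = V_DD·R_2/(R_1+R_2) = 10×27/95 = 2.84 V.
Assume saturation: I_D = (k_n/2)(V_GS − V_t)² with V_GS = V_G − I_D·R_S = 2.84 − 1.5·I_D.
Substituting gives 1.91·I_D² − 5.7·I_D + 2.88 = 0, with roots I_D = 0.647 or 2.33 mA.
The root I_D = 2.33 mA gives V_GS = -0.657 V ≤ V_t, so take I_D = 0.647 mA.
Then V_GS = 1.87 V and V_DS = V_DD − I_D(R_D+R_S) = 10 − 0.647×2.5 = 8.38 V.
Saturation requires V_DS ≥ V_GS − V_t = 0.872 V; 8.38 ≥ 0.872 ✓.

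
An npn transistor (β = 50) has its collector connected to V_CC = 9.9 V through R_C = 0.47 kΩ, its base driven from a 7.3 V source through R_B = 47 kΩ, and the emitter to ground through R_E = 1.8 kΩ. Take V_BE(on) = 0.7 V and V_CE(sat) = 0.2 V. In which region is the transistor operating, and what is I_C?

active; I_C ≈ 2.4 mA

Assume active. Base-emitter loop: I_B = (V_BB − V_BE)/(R_B + (β+1)R_E) = (7.3 − 0.7)/(47 + 51×1.8) = 0.0476 mA.
I_C = β·I_B = 50×0.0476 = 2.38 mA.
V_CE = V_CC − I_C·R_C − I_E·R_E = 9.9 − 2.38×0.47 − 2.43×1.8 = 4.42 V > V_CE(sat), so the active-region assumption holds.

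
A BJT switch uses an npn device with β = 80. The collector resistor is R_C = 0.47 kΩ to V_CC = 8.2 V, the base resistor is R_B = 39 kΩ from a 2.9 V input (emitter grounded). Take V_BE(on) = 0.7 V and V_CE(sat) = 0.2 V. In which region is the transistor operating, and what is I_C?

active; I_C ≈ 4.5 mA

Assume active. Base-emitter loop: I_B = (V_BB − V_BE)/R_B = (2.9 − 0.7)/39 = 0.0564 mA.
I_C = β·I_B = 80×0.0564 = 4.51 mA.
V_CE = V_CC − I_C·R_C = 8.2 − 4.51×0.47 = 6.08 V > V_CE(sat), so the active-region assumption holds.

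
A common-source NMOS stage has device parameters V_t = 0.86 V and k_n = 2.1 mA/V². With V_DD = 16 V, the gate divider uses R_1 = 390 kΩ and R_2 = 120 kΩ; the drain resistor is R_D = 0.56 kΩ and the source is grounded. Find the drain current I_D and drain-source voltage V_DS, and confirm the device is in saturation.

V_G = V_DD·R_2/(R_1+R_2) = 16×120/510 = 3.76 V. With the source grounded, V_GS = V_G = 3.76 V.
Assume saturation: I_D = (k_n/2)(V_GS − V_t)² = (2.1/2)×(3.76 − 0.86)² = 1.05×2.9² = 8.86 mA.
V_DS = V_DD − I_D·R_D = 16 − 8.86×0.56 = 11 V.
Saturation requires V_DS ≥ V_GS − V_t = 2.9 V; 11 ≥ 2.9 ✓.

I_D ≈ 8.9 mA, V_DS ≈ 11 V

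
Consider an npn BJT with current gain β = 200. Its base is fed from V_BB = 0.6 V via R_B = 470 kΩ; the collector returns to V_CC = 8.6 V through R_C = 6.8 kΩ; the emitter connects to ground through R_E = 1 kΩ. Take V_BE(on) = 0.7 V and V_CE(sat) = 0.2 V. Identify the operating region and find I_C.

cutoff; I_C ≈ 0

V_BB = 0.6 V ≤ V_BE(on) = 0.7 V, so the base-emitter junction is not forward biased.
The transistor is in cutoff: I_B = I_C = 0.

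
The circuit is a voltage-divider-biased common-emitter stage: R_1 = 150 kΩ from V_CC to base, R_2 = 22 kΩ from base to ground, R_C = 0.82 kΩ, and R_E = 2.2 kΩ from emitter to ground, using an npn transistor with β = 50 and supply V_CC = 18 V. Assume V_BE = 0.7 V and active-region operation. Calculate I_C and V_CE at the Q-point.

I_C ≈ 0.61 mA, V_CE ≈ 16 V

Thevenize the base divider: V_Th = V_CC·R_2/(R_1+R_2) = 18×22/172 = 2.3 V, R_Th = R_1‖R_2 = 19.2 kΩ.
Base-emitter loop: V_Th = I_B·R_Th + V_BE + (β+1)I_B·R_E, so I_B = (2.3 − 0.7) / (19.2 + 51×2.2) = 0.0122 mA.
I_C = β·I_B = 50×0.0122 = 0.61 mA, and I_E = (β+1)I_B = 0.622 mA.
V_CE = V_CC − I_C·R_C − I_E·R_E = 18 − 0.61×0.82 − 0.622×2.2 = 16.1 V.
V_CE = 16.1 V > 0.2 V confirms active-region operation.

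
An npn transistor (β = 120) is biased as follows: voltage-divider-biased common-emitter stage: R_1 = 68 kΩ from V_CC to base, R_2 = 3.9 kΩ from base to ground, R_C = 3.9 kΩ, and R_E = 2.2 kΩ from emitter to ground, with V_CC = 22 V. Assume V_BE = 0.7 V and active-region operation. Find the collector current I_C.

Thevenize the base divider: V_Th = V_CC·R_2/(R_1+R_2) = 22×3.9/71.9 = 1.19 V, R_Th = R_1‖R_2 = 3.69 kΩ.
Base-emitter loop: V_Th = I_B·R_Th + V_BE + (β+1)I_B·R_E, so I_B = (1.19 − 0.7) / (3.69 + 121×2.2) = 0.00183 mA.
I_C = β·I_B = 120×0.00183 = 0.219 mA, and I_E = (β+1)I_B = 0.221 mA.
V_CE = V_CC − I_C·R_C − I_E·R_E = 22 − 0.219×3.9 − 0.221×2.2 = 20.7 V.
V_CE = 20.7 V > 0.2 V confirms active-region operation.

I_C ≈ 0.22 mA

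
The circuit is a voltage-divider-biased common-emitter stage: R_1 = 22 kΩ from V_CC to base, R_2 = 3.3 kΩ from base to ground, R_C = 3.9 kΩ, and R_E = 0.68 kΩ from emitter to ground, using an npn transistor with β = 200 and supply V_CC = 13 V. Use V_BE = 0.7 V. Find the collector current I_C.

I_C ≈ 1.4 mA

Thevenize the base divider: V_Th = V_CC·R_2/(R_1+R_2) = 13×3.3/25.3 = 1.7 V, R_Th = R_1‖R_2 = 2.87 kΩ.
Base-emitter loop: V_Th = I_B·R_Th + V_BE + (β+1)I_B·R_E, so I_B = (1.7 − 0.7) / (2.87 + 201×0.68) = 0.00713 mA.
I_C = β·I_B = 200×0.00713 = 1.43 mA, and I_E = (β+1)I_B = 1.43 mA.
V_CE = V_CC − I_C·R_C − I_E·R_E = 13 − 1.43×3.9 − 1.43×0.68 = 6.46 V.
V_CE = 6.46 V > 0.2 V confirms active-region operation.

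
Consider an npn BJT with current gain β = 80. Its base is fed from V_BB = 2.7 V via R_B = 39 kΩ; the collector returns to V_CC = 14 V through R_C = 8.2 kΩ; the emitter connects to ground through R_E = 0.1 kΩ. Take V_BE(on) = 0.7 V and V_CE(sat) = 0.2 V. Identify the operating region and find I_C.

Assume active: I_B = (2.7 − 0.7)/(39 + 81×0.1) = 0.0425 mA, I_C = β·I_B = 3.4 mA.
Then V_CE = 14 − 3.4×8.2 − 3.44×0.1 = -14.2 V < 0.2 V — the active assumption fails.
Re-solve with V_CE = 0.2 V. KCL at the emitter: V_E/R_E = (V_BB−0.7−V_E)/R_B + (V_CC−0.2−V_E)/R_C, giving V_E = 0.171 V.
I_C = (V_CC − 0.2 − V_E)/R_C = (13.8 − 0.171)/8.2 = 1.66 mA.
Check: I_B = (2 − 0.171)/39 = 0.0469 mA, and β·I_B = 3.75 mA > I_C, confirming saturation.

saturation; I_C ≈ 1.7 mA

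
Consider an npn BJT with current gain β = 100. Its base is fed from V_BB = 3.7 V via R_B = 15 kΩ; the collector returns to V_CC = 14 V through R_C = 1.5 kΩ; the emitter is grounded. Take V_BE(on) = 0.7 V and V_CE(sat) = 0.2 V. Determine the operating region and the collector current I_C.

saturation; I_C ≈ 9.2 mA

Assume active: I_B = (3.7 − 0.7)/15 = 0.2 mA, giving I_C = β·I_B = 20 mA.
But then V_CE = 14 − 20×1.5 = -16 V < V_CE(sat) = 0.2 V — impossible in the active region.
So the transistor is saturated. With V_CE = 0.2 V, I_C = (V_CC − 0.2)/R_C = 13.8/1.5 = 9.2 mA.
Check: β·I_B = 20 mA > I_C = 9.2 mA, confirming saturation.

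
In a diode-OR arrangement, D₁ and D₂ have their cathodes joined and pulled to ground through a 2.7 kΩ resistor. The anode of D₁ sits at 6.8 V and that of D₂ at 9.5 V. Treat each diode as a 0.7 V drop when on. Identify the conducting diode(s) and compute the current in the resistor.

Assume both conduct. Then node N would need to be at both 6.8−0.7 = 6.1 V and 9.5−0.7 = 8.8 V, which is impossible.
Assume only D₂ conducts: V_N = 9.5 − 0.7 = 8.8 V, so I_R = 8.8/2.7 = 3.26 mA.
Check D₁: its anode-to-cathode voltage is 6.8 − 8.8 = -2 V < 0.7 V, so it is off. The assumption is consistent.

Only D₂ conducts; I_R ≈ 3.3 mA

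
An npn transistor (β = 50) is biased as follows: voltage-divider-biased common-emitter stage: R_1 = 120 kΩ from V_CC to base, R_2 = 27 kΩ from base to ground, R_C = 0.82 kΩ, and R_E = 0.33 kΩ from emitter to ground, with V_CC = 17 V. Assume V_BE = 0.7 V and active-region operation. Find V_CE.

V_CE ≈ 13 V

Thevenize the base divider: V_Th = V_CC·R_2/(R_1+R_2) = 17×27/147 = 3.12 V, R_Th = R_1‖R_2 = 22 kΩ.
Base-emitter loop: V_Th = I_B·R_Th + V_BE + (β+1)I_B·R_E, so I_B = (3.12 − 0.7) / (22 + 51×0.33) = 0.0623 mA.
I_C = β·I_B = 50×0.0623 = 3.12 mA, and I_E = (β+1)I_B = 3.18 mA.
V_CE = V_CC − I_C·R_C − I_E·R_E = 17 − 3.12×0.82 − 3.18×0.33 = 13.4 V.
V_CE = 13.4 V > 0.2 V confirms active-region operation.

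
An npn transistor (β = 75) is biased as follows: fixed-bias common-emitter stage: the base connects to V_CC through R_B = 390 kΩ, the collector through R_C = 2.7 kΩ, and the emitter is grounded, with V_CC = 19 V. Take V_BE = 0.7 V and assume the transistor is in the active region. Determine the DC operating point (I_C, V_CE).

Base loop: V_CC = I_B·R_B + V_BE, so I_B = (19 − 0.7)/390 kΩ = 0.0469 mA.
In the active region I_C = β·I_B = 75 × 0.0469 = 3.52 mA.
Collector loop: V_CE = V_CC − I_C·R_C = 19 − 3.52×2.7 = 9.5 V.
Since V_CE = 9.5 V > V_CE(sat) ≈ 0.2 V, the transistor is in the active region as assumed.

I_C ≈ 3.5 mA, V_CE ≈ 9.5 V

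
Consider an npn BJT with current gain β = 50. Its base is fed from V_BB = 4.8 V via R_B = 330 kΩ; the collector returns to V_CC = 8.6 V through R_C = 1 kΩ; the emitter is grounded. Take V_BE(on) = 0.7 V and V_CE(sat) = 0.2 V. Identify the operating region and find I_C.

active; I_C ≈ 0.62 mA

Assume active. Base-emitter loop: I_B = (V_BB − V_BE)/R_B = (4.8 − 0.7)/330 = 0.0124 mA.
I_C = β·I_B = 50×0.0124 = 0.621 mA.
V_CE = V_CC − I_C·R_C = 8.6 − 0.621×1 = 7.98 V > V_CE(sat), so the active-region assumption holds.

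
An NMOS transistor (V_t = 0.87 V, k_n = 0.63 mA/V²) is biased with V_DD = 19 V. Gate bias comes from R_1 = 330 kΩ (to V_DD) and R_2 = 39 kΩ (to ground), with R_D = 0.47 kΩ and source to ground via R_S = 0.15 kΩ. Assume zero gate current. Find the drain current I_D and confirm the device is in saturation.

V_G = V_DD·R_2/(R_1+R_2) = 19×39/369 = 2.01 V.
Assume saturation: I_D = (k_n/2)(V_GS − V_t)² with V_GS = V_G − I_D·R_S = 2.01 − 0.15·I_D.
Substituting gives 0.00709·I_D² − 1.11·I_D + 0.408 = 0, with roots I_D = 0.369 or 156 mA.
The root I_D = 156 mA gives V_GS = -21.4 V ≤ V_t, so take I_D = 0.369 mA.
Then V_GS = 1.95 V and V_DS = V_DD − I_D(R_D+R_S) = 19 − 0.369×0.62 = 18.8 V.
Saturation requires V_DS ≥ V_GS − V_t = 1.08 V; 18.8 ≥ 1.08 ✓.

I_D ≈ 0.37 mA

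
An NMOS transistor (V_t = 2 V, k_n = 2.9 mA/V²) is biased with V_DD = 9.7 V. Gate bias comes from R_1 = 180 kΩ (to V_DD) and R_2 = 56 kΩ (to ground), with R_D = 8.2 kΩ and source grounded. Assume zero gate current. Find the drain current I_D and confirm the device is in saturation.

V_G = V_DD·R_2/(R_1+R_2) = 9.7×56/236 = 2.3 V. With the source grounded, V_GS = V_G = 2.3 V.
Assume saturation: I_D = (k_n/2)(V_GS − V_t)² = (2.9/2)×(2.3 − 2)² = 1.45×0.302² = 0.132 mA.
V_DS = V_DD − I_D·R_D = 9.7 − 0.132×8.2 = 8.62 V.
Saturation requires V_DS ≥ V_GS − V_t = 0.302 V; 8.62 ≥ 0.302 ✓.

I_D ≈ 0.13 mA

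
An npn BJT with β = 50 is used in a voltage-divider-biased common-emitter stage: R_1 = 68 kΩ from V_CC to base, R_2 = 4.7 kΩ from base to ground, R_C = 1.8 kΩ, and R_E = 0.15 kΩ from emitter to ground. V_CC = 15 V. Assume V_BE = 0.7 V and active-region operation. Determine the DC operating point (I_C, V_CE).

I_C ≈ 1.1 mA, V_CE ≈ 13 V

Thevenize the base divider: V_Th = V_CC·R_2/(R_1+R_2) = 15×4.7/72.7 = 0.97 V, R_Th = R_1‖R_2 = 4.4 kΩ.
Base-emitter loop: V_Th = I_B·R_Th + V_BE + (β+1)I_B·R_E, so I_B = (0.97 − 0.7) / (4.4 + 51×0.15) = 0.0224 mA.
I_C = β·I_B = 50×0.0224 = 1.12 mA, and I_E = (β+1)I_B = 1.14 mA.
V_CE = V_CC − I_C·R_C − I_E·R_E = 15 − 1.12×1.8 − 1.14×0.15 = 12.8 V.
V_CE = 12.8 V > 0.2 V confirms active-region operation.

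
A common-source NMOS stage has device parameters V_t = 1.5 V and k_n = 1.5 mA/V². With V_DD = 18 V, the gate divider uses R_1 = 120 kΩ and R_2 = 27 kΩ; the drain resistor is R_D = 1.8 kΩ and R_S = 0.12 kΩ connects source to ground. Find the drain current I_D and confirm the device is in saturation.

V_G = V_DD·R_2/(R_1+R_2) = 18×27/147 = 3.31 V.
Assume saturation: I_D = (k_n/2)(V_GS − V_t)² with V_GS = V_G − I_D·R_S = 3.31 − 0.12·I_D.
Substituting gives 0.0108·I_D² − 1.33·I_D + 2.45 = 0, with roots I_D = 1.87 or 121 mA.
The root I_D = 121 mA gives V_GS = -11.2 V ≤ V_t, so take I_D = 1.87 mA.
Then V_GS = 3.08 V and V_DS = V_DD − I_D(R_D+R_S) = 18 − 1.87×1.92 = 14.4 V.
Saturation requires V_DS ≥ V_GS − V_t = 1.58 V; 14.4 ≥ 1.58 ✓.

I_D ≈ 1.9 mA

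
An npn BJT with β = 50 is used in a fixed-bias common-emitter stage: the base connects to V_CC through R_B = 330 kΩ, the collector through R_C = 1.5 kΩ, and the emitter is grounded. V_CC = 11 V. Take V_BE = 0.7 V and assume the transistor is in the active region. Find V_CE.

Base loop: V_CC = I_B·R_B + V_BE, so I_B = (11 − 0.7)/330 kΩ = 0.0312 mA.
In the active region I_C = β·I_B = 50 × 0.0312 = 1.56 mA.
Collector loop: V_CE = V_CC − I_C·R_C = 11 − 1.56×1.5 = 8.66 V.
Since V_CE = 8.66 V > V_CE(sat) ≈ 0.2 V, the transistor is in the active region as assumed.

V_CE ≈ 8.7 V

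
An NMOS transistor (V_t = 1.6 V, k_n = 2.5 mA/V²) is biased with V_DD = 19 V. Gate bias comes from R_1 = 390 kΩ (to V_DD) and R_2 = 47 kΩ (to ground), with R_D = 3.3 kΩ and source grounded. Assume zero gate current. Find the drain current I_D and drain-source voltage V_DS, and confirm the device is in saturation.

V_G = V_DD·R_2/(R_1+R_2) = 19×47/437 = 2.04 V. With the source grounded, V_GS = V_G = 2.04 V.
Assume saturation: I_D = (k_n/2)(V_GS − V_t)² = (2.5/2)×(2.04 − 1.6)² = 1.25×0.443² = 0.246 mA.
V_DS = V_DD − I_D·R_D = 19 − 0.246×3.3 = 18.2 V.
Saturation requires V_DS ≥ V_GS − V_t = 0.443 V; 18.2 ≥ 0.443 ✓.

I_D ≈ 0.25 mA, V_DS ≈ 18 V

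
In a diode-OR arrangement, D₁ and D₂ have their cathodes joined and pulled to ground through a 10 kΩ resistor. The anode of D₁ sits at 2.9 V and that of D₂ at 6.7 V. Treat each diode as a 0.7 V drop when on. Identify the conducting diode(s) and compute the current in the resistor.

Assume both conduct. Then node N would need to be at both 2.9−0.7 = 2.2 V and 6.7−0.7 = 6 V, which is impossible.
Assume only D₂ conducts: V_N = 6.7 − 0.7 = 6 V, so I_R = 6/10 = 0.6 mA.
Check D₁: its anode-to-cathode voltage is 2.9 − 6 = -3.1 V < 0.7 V, so it is off. The assumption is consistent.

Only D₂ conducts; I_R ≈ 0.6 mA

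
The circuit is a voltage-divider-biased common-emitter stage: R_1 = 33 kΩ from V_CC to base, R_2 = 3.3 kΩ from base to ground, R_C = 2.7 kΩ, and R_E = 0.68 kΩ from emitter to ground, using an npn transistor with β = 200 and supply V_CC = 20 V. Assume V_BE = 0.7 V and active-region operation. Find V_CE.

Thevenize the base divider: V_Th = V_CC·R_2/(R_1+R_2) = 20×3.3/36.3 = 1.82 V, R_Th = R_1‖R_2 = 3 kΩ.
Base-emitter loop: V_Th = I_B·R_Th + V_BE + (β+1)I_B·R_E, so I_B = (1.82 − 0.7) / (3 + 201×0.68) = 0.00801 mA.
I_C = β·I_B = 200×0.00801 = 1.6 mA, and I_E = (β+1)I_B = 1.61 mA.
V_CE = V_CC − I_C·R_C − I_E·R_E = 20 − 1.6×2.7 − 1.61×0.68 = 14.6 V.
V_CE = 14.6 V > 0.2 V confirms active-region operation.

V_CE ≈ 15 V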